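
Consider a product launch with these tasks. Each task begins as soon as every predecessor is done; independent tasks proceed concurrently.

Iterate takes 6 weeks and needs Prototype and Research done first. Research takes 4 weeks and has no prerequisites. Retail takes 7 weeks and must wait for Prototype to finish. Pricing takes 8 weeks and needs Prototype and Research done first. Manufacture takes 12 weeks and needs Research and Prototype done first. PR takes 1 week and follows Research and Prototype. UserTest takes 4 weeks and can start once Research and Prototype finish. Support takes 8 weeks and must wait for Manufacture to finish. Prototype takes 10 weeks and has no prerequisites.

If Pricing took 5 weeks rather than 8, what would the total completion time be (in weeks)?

30

Actual critical path: Prototype→Manufacture→Support = 10+12+8 = 30 ⇒ 30 weeks.
Pricing has 12 weeks of float (longest path through it is 18).
That remains the longest chain; total 30 weeks.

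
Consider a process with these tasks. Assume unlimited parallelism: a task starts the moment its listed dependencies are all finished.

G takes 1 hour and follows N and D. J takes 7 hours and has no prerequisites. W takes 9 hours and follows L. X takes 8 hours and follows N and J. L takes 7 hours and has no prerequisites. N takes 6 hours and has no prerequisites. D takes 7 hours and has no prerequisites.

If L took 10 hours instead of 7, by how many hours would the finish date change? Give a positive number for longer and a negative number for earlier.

3

Critical path before the change: L→W = 7+9 = 16 giving 16 hours.
L is on the critical path; changing it to 10 makes that path 19 hours.
That remains the longest chain; total 19 hours.
Change in finish: 19 − 16 = +3 hours.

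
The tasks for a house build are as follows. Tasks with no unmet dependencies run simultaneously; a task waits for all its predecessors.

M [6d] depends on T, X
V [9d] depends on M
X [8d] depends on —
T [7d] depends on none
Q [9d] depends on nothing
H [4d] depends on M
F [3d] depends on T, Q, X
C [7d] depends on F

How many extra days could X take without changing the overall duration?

0

Critical path: X→M→V = 8+6+9 = 23, so the finish is 23 days.
The longest chain containing X totals 23 days.
So X can slip 8 − 8 = 0 days.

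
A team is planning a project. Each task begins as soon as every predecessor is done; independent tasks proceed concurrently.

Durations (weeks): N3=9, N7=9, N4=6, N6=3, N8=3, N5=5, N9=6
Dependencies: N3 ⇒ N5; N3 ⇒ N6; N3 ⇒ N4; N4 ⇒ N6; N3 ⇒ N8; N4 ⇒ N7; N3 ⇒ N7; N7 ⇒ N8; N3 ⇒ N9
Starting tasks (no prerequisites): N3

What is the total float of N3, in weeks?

The longest chain is N3→N4→N7→N8 = 9+6+9+3 = 27; overall finish 27 weeks.
The longest chain containing N3 totals 27 weeks.
So N3 can slip 9 − 9 = 0 weeks.

0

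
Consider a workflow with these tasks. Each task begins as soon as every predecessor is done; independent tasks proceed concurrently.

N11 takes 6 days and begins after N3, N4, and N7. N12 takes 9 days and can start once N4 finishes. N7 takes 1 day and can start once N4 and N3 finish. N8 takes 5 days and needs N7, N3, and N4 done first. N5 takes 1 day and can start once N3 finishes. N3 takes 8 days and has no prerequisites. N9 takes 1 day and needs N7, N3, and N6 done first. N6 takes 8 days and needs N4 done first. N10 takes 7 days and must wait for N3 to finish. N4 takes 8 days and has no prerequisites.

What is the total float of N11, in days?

2

Critical path: N4→N6→N9 = 8+8+1 = 17, so the finish is 17 days.
The longest chain containing N11 totals 15 days.
So N11 can slip 17 − 15 = 2 days.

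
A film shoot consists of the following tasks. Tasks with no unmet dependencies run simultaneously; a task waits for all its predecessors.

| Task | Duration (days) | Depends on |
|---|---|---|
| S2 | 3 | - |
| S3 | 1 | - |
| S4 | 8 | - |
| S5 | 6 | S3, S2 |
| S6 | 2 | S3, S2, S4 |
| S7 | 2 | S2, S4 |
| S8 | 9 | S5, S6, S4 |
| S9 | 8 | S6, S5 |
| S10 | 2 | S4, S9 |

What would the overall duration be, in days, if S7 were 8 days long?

20

Actual critical path: S4→S6→S9→S10 = 8+2+8+2 = 20 ⇒ 20 days.
S7 has 10 days of float (longest path through it is 10).
The critical path is still S4→S6→S9→S10; finish is now 20 days.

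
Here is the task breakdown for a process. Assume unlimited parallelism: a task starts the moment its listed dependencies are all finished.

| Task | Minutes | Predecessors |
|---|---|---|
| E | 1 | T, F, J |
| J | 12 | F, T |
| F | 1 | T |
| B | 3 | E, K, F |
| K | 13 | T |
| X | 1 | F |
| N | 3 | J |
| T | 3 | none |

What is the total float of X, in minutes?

T→F→J→E→B = 3+1+12+1+3 = 20 sets the makespan at 20 minutes.
X finishes as early as 5 and must finish by 20.
Slack of X = 19 − 4 = 15 minutes.

15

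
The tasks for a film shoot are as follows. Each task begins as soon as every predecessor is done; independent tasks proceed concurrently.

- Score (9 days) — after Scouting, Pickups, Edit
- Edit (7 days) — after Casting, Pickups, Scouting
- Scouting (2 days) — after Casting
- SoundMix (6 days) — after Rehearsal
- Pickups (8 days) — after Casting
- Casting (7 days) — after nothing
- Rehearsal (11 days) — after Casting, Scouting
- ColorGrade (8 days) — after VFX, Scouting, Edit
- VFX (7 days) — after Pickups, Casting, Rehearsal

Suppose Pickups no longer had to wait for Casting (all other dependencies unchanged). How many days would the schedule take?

Before: longest chain Casting→Scouting→Rehearsal→VFX→ColorGrade = 7+2+11+7+8 = 35, finish 35.
Without Casting→Pickups, Pickups's earliest start moves from 7 to 0.
New critical path: Casting→Scouting→Rehearsal→VFX→ColorGrade = 7+2+11+7+8 = 35 ⇒ 35 days.

35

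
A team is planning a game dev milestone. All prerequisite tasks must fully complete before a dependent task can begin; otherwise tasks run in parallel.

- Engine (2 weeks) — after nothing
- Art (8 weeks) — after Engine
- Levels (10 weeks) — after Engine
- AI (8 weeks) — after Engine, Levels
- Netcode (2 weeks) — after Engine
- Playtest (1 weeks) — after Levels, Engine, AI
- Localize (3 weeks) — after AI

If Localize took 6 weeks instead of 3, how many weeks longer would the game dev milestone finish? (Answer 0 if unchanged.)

3

The binding path is Engine→Levels→AI→Localize = 2+10+8+3 = 23; finish at 23 weeks.
Localize lies on that path, so at 6 weeks the path becomes 26 weeks.
The critical path is still Engine→Levels→AI→Localize; finish is now 26 weeks.
Change in finish: 26 − 23 = +3 weeks.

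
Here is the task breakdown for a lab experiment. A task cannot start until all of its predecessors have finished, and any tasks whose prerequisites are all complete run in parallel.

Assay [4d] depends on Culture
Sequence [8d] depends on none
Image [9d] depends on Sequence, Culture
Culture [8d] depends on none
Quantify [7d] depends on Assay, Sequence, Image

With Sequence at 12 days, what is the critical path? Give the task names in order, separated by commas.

Sequence, Image, Quantify

Critical path before the change: Sequence→Image→Quantify = 8+9+7 = 24 giving 24 days.
Since Sequence is critical, the +4 change carries straight to that chain (now 28 days).
That remains the longest chain; total 28 days.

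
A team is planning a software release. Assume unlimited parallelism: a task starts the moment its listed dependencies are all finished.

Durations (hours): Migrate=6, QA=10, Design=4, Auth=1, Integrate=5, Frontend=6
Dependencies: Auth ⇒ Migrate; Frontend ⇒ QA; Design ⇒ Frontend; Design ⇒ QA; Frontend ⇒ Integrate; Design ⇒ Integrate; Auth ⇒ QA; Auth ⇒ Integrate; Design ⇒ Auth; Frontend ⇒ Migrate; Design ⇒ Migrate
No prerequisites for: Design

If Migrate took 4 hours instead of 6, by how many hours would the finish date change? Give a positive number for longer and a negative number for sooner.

0

Critical path before the change: Design→Frontend→QA = 4+6+10 = 20 giving 20 hours.
The longest path through Migrate is only 16 hours, so Migrate has float 4.
No other chain overtakes it, so the finish is 20 hours.
Change in finish: 20 − 20 = +0 hours.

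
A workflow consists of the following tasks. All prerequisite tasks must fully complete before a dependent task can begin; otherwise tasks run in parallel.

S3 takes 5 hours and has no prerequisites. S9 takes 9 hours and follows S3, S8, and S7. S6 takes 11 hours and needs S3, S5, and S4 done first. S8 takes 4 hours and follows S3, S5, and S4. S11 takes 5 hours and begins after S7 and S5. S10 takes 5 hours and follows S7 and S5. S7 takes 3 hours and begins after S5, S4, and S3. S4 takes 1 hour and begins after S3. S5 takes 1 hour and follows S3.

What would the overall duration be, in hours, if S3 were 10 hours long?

24

Baseline: S3→S4→S8→S9 = 5+1+4+9 = 19 → 19 hours.
S3 lies on that path, so at 10 hours the path becomes 24 hours.
That remains the longest chain; total 24 hours.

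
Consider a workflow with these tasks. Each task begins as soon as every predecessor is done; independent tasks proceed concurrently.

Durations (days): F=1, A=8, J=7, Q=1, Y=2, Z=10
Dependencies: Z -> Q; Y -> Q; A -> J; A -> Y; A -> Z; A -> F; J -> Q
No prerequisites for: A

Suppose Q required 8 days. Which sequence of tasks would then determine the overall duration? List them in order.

Baseline: A→Z→Q = 8+10+1 = 19 → 19 days.
Since Q is critical, the +7 change carries straight to that chain (now 26 days).
No other chain overtakes it, so the finish is 26 days.

A, Z, Q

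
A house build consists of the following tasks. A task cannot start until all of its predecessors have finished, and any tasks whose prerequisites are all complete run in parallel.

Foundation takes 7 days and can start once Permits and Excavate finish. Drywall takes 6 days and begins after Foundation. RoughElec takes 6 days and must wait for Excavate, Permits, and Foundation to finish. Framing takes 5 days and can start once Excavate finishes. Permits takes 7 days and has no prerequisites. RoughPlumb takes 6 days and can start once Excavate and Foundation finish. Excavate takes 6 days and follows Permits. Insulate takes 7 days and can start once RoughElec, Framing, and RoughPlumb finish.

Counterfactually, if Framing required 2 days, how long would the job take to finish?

33

The binding path is Permits→Excavate→Foundation→RoughPlumb→Insulate = 7+6+7+6+7 = 33; finish at 33 days.
Framing is off the critical path — its longest chain is 25 days, giving 8 of slack.
The critical path is still Permits→Excavate→Foundation→RoughPlumb→Insulate; finish is now 33 days.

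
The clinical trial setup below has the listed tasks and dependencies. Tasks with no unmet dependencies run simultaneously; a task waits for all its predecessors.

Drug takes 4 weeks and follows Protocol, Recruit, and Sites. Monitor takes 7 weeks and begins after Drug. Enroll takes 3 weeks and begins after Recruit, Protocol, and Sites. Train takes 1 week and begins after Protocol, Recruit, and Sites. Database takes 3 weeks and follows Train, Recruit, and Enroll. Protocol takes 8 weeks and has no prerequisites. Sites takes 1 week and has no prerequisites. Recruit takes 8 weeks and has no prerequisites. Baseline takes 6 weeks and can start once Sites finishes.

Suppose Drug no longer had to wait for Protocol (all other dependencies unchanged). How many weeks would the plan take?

19

Original critical path: Protocol→Drug→Monitor = 8+4+7 = 19 ⇒ 19 weeks.
Dropping Protocol→Drug doesn't change Drug's earliest start (8); another predecessor still binds.
The longest chain is now Recruit→Drug→Monitor = 8+4+7 = 19, so the plan takes 19 weeks.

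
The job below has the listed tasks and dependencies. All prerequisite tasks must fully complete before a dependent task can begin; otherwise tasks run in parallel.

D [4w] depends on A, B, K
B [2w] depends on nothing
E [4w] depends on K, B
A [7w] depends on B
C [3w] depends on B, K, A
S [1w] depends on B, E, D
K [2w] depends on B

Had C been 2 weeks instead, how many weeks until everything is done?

Actual critical path: B→A→D→S = 2+7+4+1 = 14 ⇒ 14 weeks.
C is off the critical path — its longest chain is 12 weeks, giving 2 of slack.
No other chain overtakes it, so the finish is 14 weeks.

14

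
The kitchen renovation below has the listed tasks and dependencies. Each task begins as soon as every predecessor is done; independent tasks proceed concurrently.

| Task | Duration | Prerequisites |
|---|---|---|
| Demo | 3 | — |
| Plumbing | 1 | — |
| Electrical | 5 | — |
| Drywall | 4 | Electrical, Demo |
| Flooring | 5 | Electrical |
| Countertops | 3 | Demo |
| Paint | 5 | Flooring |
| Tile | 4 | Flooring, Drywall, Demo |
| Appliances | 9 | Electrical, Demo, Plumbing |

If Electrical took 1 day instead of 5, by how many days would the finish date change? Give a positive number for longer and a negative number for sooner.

-3

Baseline: Electrical→Flooring→Paint = 5+5+5 = 15 → 15 days.
Since Electrical is critical, the -4 change carries straight to that chain (now 11 days).
The binding chain switches to Demo→Appliances = 3+9 = 12; finish 12 days.
Change in finish: 12 − 15 = -3 days.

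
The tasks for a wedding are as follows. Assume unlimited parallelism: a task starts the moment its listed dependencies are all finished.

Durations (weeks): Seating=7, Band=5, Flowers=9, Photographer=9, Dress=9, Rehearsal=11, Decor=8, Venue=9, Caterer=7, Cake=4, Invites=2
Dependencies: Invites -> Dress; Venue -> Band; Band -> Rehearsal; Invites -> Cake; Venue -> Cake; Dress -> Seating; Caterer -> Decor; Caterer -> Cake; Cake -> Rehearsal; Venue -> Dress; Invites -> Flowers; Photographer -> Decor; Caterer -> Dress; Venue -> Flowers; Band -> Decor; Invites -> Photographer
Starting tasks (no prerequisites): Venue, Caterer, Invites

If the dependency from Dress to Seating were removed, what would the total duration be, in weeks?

Original critical path: Venue→Dress→Seating = 9+9+7 = 25 ⇒ 25 weeks.
Without Dress→Seating, Seating's earliest start moves from 18 to 0.
The longest chain is now Venue→Band→Rehearsal = 9+5+11 = 25, so the project takes 25 weeks.

25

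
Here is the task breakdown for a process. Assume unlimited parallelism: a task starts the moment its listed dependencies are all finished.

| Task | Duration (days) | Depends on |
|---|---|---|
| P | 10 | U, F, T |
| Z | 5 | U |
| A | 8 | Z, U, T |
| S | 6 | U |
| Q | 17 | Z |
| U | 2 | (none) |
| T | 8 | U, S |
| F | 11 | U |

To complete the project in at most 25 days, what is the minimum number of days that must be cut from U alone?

1

Current finish: 26 days; target: 25.
U is on every critical path, so each day cut from U cuts the finish by one (this holds down to a finish of 25).
Need 26 − 25 = 1 day off U → U becomes 1 day, finish becomes 25.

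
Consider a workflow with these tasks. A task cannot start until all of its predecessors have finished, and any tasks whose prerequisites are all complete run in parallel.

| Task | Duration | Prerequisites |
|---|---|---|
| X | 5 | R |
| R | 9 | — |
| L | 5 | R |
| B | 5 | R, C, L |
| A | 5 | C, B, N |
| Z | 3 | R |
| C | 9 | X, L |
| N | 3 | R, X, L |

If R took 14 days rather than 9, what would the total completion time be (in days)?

38

As given, the longest chain is R→L→C→B→A = 9+5+9+5+5 = 33, so the finish is 33 days.
Since R is critical, the +5 change carries straight to that chain (now 38 days).
That remains the longest chain; total 38 days.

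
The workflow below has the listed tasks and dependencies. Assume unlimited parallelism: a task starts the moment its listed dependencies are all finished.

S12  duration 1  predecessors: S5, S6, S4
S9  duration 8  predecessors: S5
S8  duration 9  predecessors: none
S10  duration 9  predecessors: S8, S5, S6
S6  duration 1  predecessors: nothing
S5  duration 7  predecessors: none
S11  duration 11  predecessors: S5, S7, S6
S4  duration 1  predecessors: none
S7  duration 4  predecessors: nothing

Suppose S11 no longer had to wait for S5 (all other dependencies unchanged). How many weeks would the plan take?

Original critical path: S5→S11 = 7+11 = 18 ⇒ 18 weeks.
Without S5→S11, S11's earliest start moves from 7 to 4.
New critical path: S8→S10 = 9+9 = 18 ⇒ 18 weeks.

18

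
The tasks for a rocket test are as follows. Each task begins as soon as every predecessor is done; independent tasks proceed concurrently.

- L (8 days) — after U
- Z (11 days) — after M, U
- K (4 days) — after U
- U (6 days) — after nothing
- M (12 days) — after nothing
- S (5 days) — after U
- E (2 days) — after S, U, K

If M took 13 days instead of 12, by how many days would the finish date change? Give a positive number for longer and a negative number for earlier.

1

Baseline: M→Z = 12+11 = 23 → 23 days.
M is on the critical path; changing it to 13 makes that path 24 days.
The critical path is still M→Z; finish is now 24 days.
Change in finish: 24 − 23 = +1 days.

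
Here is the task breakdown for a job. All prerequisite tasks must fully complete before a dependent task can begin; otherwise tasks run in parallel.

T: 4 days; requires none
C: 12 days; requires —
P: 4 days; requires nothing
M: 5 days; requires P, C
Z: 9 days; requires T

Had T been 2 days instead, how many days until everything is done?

17

The binding path is C→M = 12+5 = 17; finish at 17 days.
The longest path through T is only 13 days, so T has float 4.
That remains the longest chain; total 17 days.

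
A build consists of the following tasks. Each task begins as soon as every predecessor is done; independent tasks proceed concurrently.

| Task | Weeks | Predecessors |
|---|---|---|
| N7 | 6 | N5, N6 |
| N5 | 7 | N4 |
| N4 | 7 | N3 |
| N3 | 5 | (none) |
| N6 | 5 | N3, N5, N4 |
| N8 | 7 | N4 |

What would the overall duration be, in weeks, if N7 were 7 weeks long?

Critical path before the change: N3→N4→N5→N6→N7 = 5+7+7+5+6 = 30 giving 30 weeks.
N7 is on the critical path; changing it to 7 makes that path 31 weeks.
That remains the longest chain; total 31 weeks.

31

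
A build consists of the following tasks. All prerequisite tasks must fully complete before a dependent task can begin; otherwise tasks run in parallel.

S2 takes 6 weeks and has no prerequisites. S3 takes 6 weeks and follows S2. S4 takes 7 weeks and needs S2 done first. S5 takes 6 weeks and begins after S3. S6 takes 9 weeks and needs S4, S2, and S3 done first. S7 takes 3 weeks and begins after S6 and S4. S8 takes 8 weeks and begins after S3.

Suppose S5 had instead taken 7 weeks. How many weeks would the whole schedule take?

25

Actual critical path: S2→S4→S6→S7 = 6+7+9+3 = 25 ⇒ 25 weeks.
The longest path through S5 is only 18 weeks, so S5 has float 7.
That remains the longest chain; total 25 weeks.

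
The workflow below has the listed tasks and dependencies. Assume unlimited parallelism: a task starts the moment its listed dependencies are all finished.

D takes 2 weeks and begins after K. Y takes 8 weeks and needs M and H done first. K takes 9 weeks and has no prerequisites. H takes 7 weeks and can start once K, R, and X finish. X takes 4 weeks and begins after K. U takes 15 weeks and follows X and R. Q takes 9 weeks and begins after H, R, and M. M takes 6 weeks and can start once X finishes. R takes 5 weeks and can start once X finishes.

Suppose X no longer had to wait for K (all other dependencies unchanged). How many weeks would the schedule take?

Original critical path: K→X→R→H→Q = 9+4+5+7+9 = 34 ⇒ 34 weeks.
Without K→X, X's earliest start moves from 9 to 0.
New critical path: K→H→Q = 9+7+9 = 25 ⇒ 25 weeks.

25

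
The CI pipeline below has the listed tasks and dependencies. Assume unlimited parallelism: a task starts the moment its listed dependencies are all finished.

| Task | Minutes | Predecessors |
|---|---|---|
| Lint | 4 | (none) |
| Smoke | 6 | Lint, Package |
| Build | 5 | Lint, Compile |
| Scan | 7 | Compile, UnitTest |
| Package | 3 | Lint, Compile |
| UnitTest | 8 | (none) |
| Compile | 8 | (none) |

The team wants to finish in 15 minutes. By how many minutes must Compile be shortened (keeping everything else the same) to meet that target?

2

Current finish: 17 minutes; target: 15.
Compile is on every critical path, so each minute cut from Compile cuts the finish by one (this holds down to a finish of 15).
Need 17 − 15 = 2 minutes off Compile → Compile becomes 6 minutes, finish becomes 15.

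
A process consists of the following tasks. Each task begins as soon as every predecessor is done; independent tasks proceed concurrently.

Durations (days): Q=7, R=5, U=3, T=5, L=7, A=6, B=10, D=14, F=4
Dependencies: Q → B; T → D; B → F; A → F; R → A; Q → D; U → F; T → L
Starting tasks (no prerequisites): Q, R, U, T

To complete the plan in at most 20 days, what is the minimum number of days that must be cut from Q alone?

Current finish: 21 days; target: 20.
Q is on every critical path, so each day cut from Q cuts the finish by one (this holds down to a finish of 19).
Need 21 − 20 = 1 day off Q → Q becomes 6 days, finish becomes 20.

1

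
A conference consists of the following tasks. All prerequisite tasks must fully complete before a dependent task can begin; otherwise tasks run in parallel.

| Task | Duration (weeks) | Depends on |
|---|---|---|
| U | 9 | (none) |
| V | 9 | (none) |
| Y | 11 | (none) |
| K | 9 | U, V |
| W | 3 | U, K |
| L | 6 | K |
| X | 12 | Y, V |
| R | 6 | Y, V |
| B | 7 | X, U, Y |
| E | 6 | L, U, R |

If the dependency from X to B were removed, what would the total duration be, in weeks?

Before: longest chain U→K→L→E = 9+9+6+6 = 30, finish 30.
Without X→B, B's earliest start moves from 23 to 11.
New critical path: U→K→L→E = 9+9+6+6 = 30 ⇒ 30 weeks.

30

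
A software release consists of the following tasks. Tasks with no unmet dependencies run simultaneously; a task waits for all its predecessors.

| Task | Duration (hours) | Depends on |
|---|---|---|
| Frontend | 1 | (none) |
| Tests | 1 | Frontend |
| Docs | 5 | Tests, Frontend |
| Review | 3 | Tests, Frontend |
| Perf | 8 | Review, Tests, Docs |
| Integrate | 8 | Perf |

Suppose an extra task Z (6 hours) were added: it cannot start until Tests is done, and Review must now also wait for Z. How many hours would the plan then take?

Originally the plan takes 23 hours.
With Z inserted, Review now waits for max(Tests, Frontend, Z).
New critical path: Frontend→Tests→Z→Review→Perf→Integrate = 1+1+6+3+8+8 = 27 ⇒ 27 hours.

27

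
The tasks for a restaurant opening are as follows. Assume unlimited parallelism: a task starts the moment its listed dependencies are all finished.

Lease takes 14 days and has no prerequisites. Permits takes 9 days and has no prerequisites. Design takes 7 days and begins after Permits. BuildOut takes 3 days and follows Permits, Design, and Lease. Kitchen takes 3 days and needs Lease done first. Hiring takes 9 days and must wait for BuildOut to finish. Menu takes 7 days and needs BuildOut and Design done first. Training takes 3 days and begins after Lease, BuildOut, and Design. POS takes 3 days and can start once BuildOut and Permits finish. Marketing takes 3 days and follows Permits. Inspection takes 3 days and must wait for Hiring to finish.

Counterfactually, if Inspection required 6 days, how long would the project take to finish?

34

Baseline: Permits→Design→BuildOut→Hiring→Inspection = 9+7+3+9+3 = 31 → 31 days.
Inspection lies on that path, so at 6 days the path becomes 34 days.
That remains the longest chain; total 34 days.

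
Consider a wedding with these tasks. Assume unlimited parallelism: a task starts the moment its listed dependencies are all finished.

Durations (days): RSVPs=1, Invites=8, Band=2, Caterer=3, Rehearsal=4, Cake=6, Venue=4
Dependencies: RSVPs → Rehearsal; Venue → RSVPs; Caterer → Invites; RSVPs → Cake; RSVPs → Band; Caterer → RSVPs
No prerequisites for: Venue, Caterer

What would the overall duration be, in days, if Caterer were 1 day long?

11

Baseline: Caterer→Invites = 3+8 = 11 → 11 days.
Caterer lies on that path, so at 1 day the path becomes 9 days.
New critical path: Venue→RSVPs→Cake = 4+1+6 = 11 ⇒ 11 days.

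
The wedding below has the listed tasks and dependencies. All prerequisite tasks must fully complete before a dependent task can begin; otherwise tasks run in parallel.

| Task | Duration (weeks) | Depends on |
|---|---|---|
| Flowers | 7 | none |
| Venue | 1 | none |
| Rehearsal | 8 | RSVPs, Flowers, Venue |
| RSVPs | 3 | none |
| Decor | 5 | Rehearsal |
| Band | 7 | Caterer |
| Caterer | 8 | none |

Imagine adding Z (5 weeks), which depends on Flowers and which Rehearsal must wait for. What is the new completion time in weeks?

Originally the wedding takes 20 weeks.
With Z inserted, Rehearsal now waits for max(RSVPs, Flowers, Venue, Z).
New critical path: Flowers→Z→Rehearsal→Decor = 7+5+8+5 = 25 ⇒ 25 weeks.

25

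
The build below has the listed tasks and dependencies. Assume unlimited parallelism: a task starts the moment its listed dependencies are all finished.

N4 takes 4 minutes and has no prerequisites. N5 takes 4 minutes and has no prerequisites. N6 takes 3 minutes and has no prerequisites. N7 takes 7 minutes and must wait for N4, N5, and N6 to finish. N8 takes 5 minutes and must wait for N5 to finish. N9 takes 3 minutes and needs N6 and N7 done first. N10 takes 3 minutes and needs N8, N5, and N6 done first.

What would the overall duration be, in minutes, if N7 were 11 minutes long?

18

As given, the longest chain is N4→N7→N9 = 4+7+3 = 14, so the finish is 14 minutes.
Since N7 is critical, the +4 change carries straight to that chain (now 18 minutes).
That remains the longest chain; total 18 minutes.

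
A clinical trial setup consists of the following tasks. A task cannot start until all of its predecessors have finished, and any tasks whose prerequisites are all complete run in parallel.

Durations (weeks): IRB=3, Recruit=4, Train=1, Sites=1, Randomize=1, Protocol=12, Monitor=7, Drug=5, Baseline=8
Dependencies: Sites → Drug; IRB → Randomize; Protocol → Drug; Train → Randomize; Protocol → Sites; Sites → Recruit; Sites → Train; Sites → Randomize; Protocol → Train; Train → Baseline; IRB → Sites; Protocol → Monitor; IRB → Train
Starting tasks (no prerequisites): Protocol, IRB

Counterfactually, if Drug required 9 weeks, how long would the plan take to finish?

The binding path is Protocol→Sites→Train→Baseline = 12+1+1+8 = 22; finish at 22 weeks.
Drug has 4 weeks of float (longest path through it is 18).
That remains the longest chain; total 22 weeks.

22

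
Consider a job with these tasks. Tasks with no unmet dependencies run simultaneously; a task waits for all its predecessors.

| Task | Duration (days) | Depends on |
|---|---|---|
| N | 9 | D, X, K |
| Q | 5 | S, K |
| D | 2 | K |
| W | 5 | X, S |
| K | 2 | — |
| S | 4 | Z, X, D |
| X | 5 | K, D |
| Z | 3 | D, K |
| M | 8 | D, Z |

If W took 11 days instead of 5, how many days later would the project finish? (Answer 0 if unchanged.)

The binding path is K→D→X→S→W = 2+2+5+4+5 = 18; finish at 18 days.
Since W is critical, the +6 change carries straight to that chain (now 24 days).
That remains the longest chain; total 24 days.
Change in finish: 24 − 18 = +6 days.

6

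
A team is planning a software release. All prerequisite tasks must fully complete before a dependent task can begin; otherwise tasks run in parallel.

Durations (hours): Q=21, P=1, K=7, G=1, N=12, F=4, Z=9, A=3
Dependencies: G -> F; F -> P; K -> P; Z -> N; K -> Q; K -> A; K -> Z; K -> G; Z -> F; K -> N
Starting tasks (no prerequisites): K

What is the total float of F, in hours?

K→Z→N = 7+9+12 = 28 sets the makespan at 28 hours.
The longest chain containing F totals 21 hours.
So F can slip 27 − 20 = 7 hours.

7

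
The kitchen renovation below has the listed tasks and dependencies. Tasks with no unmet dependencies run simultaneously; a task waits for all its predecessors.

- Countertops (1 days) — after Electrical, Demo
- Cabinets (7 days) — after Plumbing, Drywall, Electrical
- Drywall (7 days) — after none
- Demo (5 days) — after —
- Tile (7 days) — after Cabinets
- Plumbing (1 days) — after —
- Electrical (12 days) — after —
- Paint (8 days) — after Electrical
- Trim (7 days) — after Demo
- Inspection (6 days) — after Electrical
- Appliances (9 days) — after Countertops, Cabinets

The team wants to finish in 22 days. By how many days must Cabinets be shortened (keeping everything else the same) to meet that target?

Current finish: 28 days; target: 22.
Cabinets is on every critical path, so each day cut from Cabinets cuts the finish by one (this holds down to a finish of 22).
Need 28 − 22 = 6 days off Cabinets → Cabinets becomes 1 day, finish becomes 22.

6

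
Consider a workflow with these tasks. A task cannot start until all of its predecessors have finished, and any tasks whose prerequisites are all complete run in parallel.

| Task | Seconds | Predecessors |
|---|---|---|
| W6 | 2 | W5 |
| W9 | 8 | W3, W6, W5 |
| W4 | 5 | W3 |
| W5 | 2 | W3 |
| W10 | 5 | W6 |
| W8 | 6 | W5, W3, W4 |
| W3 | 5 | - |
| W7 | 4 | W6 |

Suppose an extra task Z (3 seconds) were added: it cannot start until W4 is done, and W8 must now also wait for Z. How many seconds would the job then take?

19

Originally the job takes 17 seconds.
With Z inserted, W8 now waits for max(W5, W3, W4, Z).
New critical path: W3→W4→Z→W8 = 5+5+3+6 = 19 ⇒ 19 seconds.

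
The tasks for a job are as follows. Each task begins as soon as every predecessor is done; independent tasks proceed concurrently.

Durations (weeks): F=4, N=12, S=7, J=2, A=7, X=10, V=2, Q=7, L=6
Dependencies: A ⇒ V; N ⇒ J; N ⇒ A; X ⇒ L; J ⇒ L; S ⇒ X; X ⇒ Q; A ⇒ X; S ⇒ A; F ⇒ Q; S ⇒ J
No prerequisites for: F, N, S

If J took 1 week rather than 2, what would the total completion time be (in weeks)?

Baseline: N→A→X→Q = 12+7+10+7 = 36 → 36 weeks.
The longest path through J is only 20 weeks, so J has float 16.
The critical path is still N→A→X→Q; finish is now 36 weeks.

36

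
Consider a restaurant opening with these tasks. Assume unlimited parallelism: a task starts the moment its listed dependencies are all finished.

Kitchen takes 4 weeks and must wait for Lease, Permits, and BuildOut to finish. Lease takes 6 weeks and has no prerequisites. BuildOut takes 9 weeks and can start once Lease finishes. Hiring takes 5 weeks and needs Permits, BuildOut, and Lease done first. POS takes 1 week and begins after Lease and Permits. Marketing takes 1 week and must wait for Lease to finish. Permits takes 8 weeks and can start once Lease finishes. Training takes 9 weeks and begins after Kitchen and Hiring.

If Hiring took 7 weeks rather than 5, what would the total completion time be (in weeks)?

31

The binding path is Lease→BuildOut→Hiring→Training = 6+9+5+9 = 29; finish at 29 weeks.
Hiring is on the critical path; changing it to 7 makes that path 31 weeks.
The critical path is still Lease→BuildOut→Hiring→Training; finish is now 31 weeks.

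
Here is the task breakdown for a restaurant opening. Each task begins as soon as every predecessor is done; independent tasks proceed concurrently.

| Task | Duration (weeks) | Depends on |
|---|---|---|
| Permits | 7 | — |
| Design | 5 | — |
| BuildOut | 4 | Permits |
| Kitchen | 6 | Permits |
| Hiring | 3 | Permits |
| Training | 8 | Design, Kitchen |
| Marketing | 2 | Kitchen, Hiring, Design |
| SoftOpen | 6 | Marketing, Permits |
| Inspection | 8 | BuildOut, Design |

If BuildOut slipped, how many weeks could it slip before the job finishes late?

2

Permits→Kitchen→Training = 7+6+8 = 21 sets the makespan at 21 weeks.
Longest path through BuildOut: 19 weeks (earliest finish 11, latest finish 13).
Float = 21 − 19 = 2.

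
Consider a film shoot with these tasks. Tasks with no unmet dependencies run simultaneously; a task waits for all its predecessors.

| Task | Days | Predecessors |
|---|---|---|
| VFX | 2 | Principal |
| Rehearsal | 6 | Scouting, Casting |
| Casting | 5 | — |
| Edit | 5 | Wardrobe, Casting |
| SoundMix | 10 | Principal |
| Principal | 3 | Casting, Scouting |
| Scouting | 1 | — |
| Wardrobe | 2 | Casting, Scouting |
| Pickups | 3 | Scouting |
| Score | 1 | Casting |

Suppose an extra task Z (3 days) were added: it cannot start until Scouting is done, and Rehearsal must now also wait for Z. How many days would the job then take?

Originally the job takes 18 days.
With Z inserted, Rehearsal now waits for max(Scouting, Casting, Z).
New critical path: Casting→Principal→SoundMix = 5+3+10 = 18 ⇒ 18 days.

18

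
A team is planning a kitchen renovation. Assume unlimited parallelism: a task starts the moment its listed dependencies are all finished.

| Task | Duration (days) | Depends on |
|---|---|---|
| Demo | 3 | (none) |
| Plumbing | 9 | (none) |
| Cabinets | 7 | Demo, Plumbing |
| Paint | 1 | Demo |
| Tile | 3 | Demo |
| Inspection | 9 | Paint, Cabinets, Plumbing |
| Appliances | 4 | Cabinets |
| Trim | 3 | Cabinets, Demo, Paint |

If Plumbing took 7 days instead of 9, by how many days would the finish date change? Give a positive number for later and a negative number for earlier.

-2

Actual critical path: Plumbing→Cabinets→Inspection = 9+7+9 = 25 ⇒ 25 days.
Since Plumbing is critical, the -2 change carries straight to that chain (now 23 days).
That remains the longest chain; total 23 days.
Change in finish: 23 − 25 = -2 days.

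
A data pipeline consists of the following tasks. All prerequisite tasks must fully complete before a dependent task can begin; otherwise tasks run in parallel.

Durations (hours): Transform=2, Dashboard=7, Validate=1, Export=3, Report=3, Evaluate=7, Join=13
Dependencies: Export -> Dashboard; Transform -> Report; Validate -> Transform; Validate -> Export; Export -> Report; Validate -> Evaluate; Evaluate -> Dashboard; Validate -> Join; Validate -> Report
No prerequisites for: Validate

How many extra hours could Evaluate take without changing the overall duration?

0

The longest chain is Validate→Evaluate→Dashboard = 1+7+7 = 15; overall finish 15 hours.
The longest chain containing Evaluate totals 15 hours.
So Evaluate can slip 8 − 8 = 0 hours.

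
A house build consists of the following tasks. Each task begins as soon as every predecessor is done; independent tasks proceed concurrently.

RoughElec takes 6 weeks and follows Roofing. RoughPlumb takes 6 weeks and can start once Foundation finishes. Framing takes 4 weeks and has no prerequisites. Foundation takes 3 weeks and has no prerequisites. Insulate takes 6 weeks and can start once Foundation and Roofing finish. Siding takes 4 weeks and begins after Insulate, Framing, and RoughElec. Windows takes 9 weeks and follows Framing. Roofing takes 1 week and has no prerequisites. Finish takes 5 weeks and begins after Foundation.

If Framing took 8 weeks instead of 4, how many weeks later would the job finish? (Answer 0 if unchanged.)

4

Critical path before the change: Framing→Windows = 4+9 = 13 giving 13 weeks.
Framing is on the critical path; changing it to 8 makes that path 17 weeks.
That remains the longest chain; total 17 weeks.
Change in finish: 17 − 13 = +4 weeks.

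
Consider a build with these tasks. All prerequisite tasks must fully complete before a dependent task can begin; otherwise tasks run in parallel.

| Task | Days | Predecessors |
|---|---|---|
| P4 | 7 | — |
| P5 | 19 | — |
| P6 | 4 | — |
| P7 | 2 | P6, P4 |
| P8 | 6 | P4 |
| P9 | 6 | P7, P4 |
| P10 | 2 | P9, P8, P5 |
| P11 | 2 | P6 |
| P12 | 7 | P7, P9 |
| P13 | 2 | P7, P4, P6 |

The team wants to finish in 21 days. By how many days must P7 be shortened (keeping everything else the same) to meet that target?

1

Current finish: 22 days; target: 21.
P7 is on every critical path, so each day cut from P7 cuts the finish by one (this holds down to a finish of 21).
Need 22 − 21 = 1 day off P7 → P7 becomes 1 day, finish becomes 21.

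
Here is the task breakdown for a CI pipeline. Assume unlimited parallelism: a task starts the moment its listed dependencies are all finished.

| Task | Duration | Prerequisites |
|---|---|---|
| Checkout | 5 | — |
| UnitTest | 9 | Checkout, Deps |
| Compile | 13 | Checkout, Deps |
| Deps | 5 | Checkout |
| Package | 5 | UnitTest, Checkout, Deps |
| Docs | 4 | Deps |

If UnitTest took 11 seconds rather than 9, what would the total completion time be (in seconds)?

26

As given, the longest chain is Checkout→Deps→UnitTest→Package = 5+5+9+5 = 24, so the finish is 24 seconds.
UnitTest is on the critical path; changing it to 11 makes that path 26 seconds.
No other chain overtakes it, so the finish is 26 seconds.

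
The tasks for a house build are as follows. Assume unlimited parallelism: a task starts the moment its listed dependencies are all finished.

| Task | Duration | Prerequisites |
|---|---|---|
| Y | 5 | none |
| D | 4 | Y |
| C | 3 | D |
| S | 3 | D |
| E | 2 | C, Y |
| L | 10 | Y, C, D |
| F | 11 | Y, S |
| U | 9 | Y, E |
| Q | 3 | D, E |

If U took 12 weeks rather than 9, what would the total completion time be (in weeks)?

The binding path is Y→D→C→E→U = 5+4+3+2+9 = 23; finish at 23 weeks.
U is on the critical path; changing it to 12 makes that path 26 weeks.
No other chain overtakes it, so the finish is 26 weeks.

26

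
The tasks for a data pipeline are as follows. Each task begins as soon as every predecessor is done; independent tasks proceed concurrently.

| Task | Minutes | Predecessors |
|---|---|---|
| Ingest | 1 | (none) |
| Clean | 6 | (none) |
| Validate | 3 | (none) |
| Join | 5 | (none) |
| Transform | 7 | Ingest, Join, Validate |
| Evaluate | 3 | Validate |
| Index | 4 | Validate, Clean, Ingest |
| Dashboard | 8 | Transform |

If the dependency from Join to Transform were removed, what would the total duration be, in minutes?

Before: longest chain Join→Transform→Dashboard = 5+7+8 = 20, finish 20.
Without Join→Transform, Transform's earliest start moves from 5 to 3.
New critical path: Validate→Transform→Dashboard = 3+7+8 = 18 ⇒ 18 minutes.

18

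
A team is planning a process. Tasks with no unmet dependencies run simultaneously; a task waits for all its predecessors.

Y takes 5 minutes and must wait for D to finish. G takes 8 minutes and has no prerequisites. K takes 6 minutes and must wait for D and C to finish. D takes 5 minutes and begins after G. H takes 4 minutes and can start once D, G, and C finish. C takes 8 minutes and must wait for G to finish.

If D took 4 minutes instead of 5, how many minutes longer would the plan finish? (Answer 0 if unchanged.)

0

Baseline: G→C→K = 8+8+6 = 22 → 22 minutes.
D is off the critical path — its longest chain is 19 minutes, giving 3 of slack.
That remains the longest chain; total 22 minutes.
Change in finish: 22 − 22 = +0 minutes.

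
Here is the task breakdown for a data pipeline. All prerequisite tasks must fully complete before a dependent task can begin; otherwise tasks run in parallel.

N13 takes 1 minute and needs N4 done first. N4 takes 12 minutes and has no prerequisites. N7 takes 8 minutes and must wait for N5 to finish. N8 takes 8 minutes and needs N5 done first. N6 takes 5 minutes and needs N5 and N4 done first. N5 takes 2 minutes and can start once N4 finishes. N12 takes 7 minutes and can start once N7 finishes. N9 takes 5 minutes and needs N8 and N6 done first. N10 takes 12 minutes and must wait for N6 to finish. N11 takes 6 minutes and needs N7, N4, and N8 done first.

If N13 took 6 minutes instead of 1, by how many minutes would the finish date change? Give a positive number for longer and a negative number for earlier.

The binding path is N4→N5→N6→N10 = 12+2+5+12 = 31; finish at 31 minutes.
The longest path through N13 is only 13 minutes, so N13 has float 18.
The critical path is still N4→N5→N6→N10; finish is now 31 minutes.
Change in finish: 31 − 31 = +0 minutes.

0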